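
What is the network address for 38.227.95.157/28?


IP:   00100110.11100011.01011111.10011101
Mask: 11111111.11111111.11111111.11110000
AND operation:
Net:  00100110.11100011.01011111.10010000
Network: 38.227.95.144/28


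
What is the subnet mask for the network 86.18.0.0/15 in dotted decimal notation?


/15 means 15 network bits, 17 host bits
Binary: 11111111111111100000000000000000
Mask: 255.254.0.0


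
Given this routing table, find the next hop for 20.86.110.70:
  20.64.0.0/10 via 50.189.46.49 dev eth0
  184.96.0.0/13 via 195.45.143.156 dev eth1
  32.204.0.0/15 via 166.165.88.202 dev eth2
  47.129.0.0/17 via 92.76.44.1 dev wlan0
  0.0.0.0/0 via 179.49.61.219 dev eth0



Longest prefix match for 20.86.110.70:
  /10 20.64.0.0: MATCH
  /13 184.96.0.0: no
  /15 32.204.0.0: no
  /17 47.129.0.0: no
  /0 0.0.0.0: MATCH
Selected: next-hop 50.189.46.49 via eth0 (matched /10)


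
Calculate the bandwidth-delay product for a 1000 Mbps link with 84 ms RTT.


BDP = bandwidth * RTT
= 1000 Mbps * 84 ms
= 1000 * 1e6 * 84 / 1000 bits
= 84000000 bits
= 10500000 bytes
= 10253.9062 KB
BDP = 84000000 bits (10500000 bytes)


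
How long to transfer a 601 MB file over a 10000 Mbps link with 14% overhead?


Effective throughput = 10000 * (1 - 14/100) = 8600 Mbps
File size in Mb = 601 * 8 = 4808 Mb
Time = 4808 / 8600
Time = 0.5591 seconds


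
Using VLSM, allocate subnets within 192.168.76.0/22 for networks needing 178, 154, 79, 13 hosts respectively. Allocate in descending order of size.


178 hosts -> /24 (254 usable): 192.168.76.0/24
154 hosts -> /24 (254 usable): 192.168.77.0/24
79 hosts -> /25 (126 usable): 192.168.78.0/25
13 hosts -> /28 (14 usable): 192.168.78.128/28
Allocation: 192.168.76.0/24 (178 hosts, 254 usable); 192.168.77.0/24 (154 hosts, 254 usable); 192.168.78.0/25 (79 hosts, 126 usable); 192.168.78.128/28 (13 hosts, 14 usable)


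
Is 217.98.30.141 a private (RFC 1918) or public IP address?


RFC 1918 private ranges:
  10.0.0.0/8 (10.0.0.0 - 10.255.255.255)
  172.16.0.0/12 (172.16.0.0 - 172.31.255.255)
  192.168.0.0/16 (192.168.0.0 - 192.168.255.255)
Public (not in any RFC 1918 range)


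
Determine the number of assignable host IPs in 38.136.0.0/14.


Host bits = 32 - 14 = 18
Total addresses = 2^18 = 262144
Usable = total - 2 (network and broadcast)
Usable hosts: 262142


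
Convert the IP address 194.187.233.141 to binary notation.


194 = 11000010
187 = 10111011
233 = 11101001
141 = 10001101
Binary: 11000010.10111011.11101001.10001101


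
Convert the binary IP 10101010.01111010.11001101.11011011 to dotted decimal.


10101010 = 170
01111010 = 122
11001101 = 205
11011011 = 219
IP: 170.122.205.219


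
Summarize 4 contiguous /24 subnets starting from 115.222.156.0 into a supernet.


Original prefix: /24
Number of subnets: 4 = 2^2
New prefix = 24 - 2 = 22
Supernet: 115.222.156.0/22


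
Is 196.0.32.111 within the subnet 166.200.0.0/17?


Subnet network: 166.200.0.0
Test IP AND mask: 196.0.0.0
No, 196.0.32.111 is not in 166.200.0.0/17


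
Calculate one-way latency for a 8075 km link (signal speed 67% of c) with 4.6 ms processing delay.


Speed = 0.67 * 3e5 km/s = 201000 km/s
Propagation delay = 8075 / 201000 = 0.0402 s = 40.1741 ms
Processing delay = 4.6 ms
Total one-way latency = 44.7741 ms


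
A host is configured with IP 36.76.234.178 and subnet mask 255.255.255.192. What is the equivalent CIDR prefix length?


Binary: 11111111.11111111.11111111.11000000
Count leading 1s
Prefix: /26


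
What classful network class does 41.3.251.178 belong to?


First octet: 41
Binary: 00101001
0xxxxxxx -> Class A (1-126)
Class A, default mask 255.0.0.0 (/8)


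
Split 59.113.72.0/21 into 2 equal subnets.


New prefix = 21 + 1 = 22
Each subnet has 1024 addresses
  59.113.72.0/22
  59.113.76.0/22
Subnets: 59.113.72.0/22, 59.113.76.0/22


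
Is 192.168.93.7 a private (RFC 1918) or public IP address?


RFC 1918 private ranges:
  10.0.0.0/8 (10.0.0.0 - 10.255.255.255)
  172.16.0.0/12 (172.16.0.0 - 172.31.255.255)
  192.168.0.0/16 (192.168.0.0 - 192.168.255.255)
Private (in 192.168.0.0/16)


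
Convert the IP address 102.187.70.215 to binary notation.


102 = 01100110
187 = 10111011
70 = 01000110
215 = 11010111
Binary: 01100110.10111011.01000110.11010111


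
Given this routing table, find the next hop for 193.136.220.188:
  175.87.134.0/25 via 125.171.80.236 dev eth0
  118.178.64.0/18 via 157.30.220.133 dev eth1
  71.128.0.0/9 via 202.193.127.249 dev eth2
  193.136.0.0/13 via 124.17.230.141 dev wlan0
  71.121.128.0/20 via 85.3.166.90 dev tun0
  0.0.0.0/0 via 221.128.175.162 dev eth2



Longest prefix match for 193.136.220.188:
  /25 175.87.134.0: no
  /18 118.178.64.0: no
  /9 71.128.0.0: no
  /13 193.136.0.0: MATCH
  /20 71.121.128.0: no
  /0 0.0.0.0: MATCH
Selected: next-hop 124.17.230.141 via wlan0 (matched /13)


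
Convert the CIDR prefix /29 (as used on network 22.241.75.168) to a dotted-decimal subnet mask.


/29 means 29 network bits, 3 host bits
Binary: 11111111111111111111111111111000
Mask: 255.255.255.248


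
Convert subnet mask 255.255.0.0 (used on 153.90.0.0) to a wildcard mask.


Subnet mask: 255.255.0.0
Wildcard = 255.255.255.255 - subnet mask
255 - 255 = 0
255 - 255 = 0
255 - 0 = 255
255 - 0 = 255
Wildcard: 0.0.255.255


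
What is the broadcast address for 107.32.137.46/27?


Network: 107.32.137.32/27
Host bits = 5
Set all host bits to 1:
Broadcast: 107.32.137.63


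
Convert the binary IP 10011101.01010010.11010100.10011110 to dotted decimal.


10011101 = 157
01010010 = 82
11010100 = 212
10011110 = 158
IP: 157.82.212.158


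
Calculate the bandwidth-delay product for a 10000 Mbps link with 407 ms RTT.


BDP = bandwidth * RTT
= 10000 Mbps * 407 ms
= 10000 * 1e6 * 407 / 1000 bits
= 4070000000 bits
= 508750000 bytes
= 496826.1719 KB
BDP = 4070000000 bits (508750000 bytes)


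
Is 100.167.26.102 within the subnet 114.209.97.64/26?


Subnet network: 114.209.97.64
Test IP AND mask: 100.167.26.64
No, 100.167.26.102 is not in 114.209.97.64/26


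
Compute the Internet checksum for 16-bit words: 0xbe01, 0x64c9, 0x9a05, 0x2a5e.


Sum all words (with carry folding):
+ 0xbe01 = 0xbe01
+ 0x64c9 = 0x22cb
+ 0x9a05 = 0xbcd0
+ 0x2a5e = 0xe72e
One's complement: ~0xe72e
Checksum = 0x18d1


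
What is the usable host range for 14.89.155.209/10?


Network: 14.64.0.0
Broadcast: 14.127.255.255
First usable = network + 1
Last usable = broadcast - 1
Range: 14.64.0.1 to 14.127.255.254


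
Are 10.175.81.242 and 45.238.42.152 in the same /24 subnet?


Mask: 255.255.255.0
10.175.81.242 AND mask = 10.175.81.0
45.238.42.152 AND mask = 45.238.42.0
No, different subnets (10.175.81.0 vs 45.238.42.0)


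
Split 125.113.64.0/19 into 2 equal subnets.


New prefix = 19 + 1 = 20
Each subnet has 4096 addresses
  125.113.64.0/20
  125.113.80.0/20
Subnets: 125.113.64.0/20, 125.113.80.0/20


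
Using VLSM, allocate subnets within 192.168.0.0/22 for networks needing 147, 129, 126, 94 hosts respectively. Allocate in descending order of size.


147 hosts -> /24 (254 usable): 192.168.0.0/24
129 hosts -> /24 (254 usable): 192.168.1.0/24
126 hosts -> /25 (126 usable): 192.168.2.0/25
94 hosts -> /25 (126 usable): 192.168.2.128/25
Allocation: 192.168.0.0/24 (147 hosts, 254 usable); 192.168.1.0/24 (129 hosts, 254 usable); 192.168.2.0/25 (126 hosts, 126 usable); 192.168.2.128/25 (94 hosts, 126 usable)


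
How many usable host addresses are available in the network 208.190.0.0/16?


Host bits = 32 - 16 = 16
Total addresses = 2^16 = 65536
Usable = total - 2 (network and broadcast)
Usable hosts: 65534


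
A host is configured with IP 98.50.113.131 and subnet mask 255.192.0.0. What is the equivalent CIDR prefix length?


Binary: 11111111.11000000.00000000.00000000
Count leading 1s
Prefix: /10


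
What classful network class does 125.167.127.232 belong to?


First octet: 125
Binary: 01111101
0xxxxxxx -> Class A (1-126)
Class A, default mask 255.0.0.0 (/8)


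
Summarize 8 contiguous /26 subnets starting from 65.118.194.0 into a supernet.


Original prefix: /26
Number of subnets: 8 = 2^3
New prefix = 26 - 3 = 23
Supernet: 65.118.194.0/23


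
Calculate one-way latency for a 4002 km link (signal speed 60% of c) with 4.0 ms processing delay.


Speed = 0.6 * 3e5 km/s = 180000 km/s
Propagation delay = 4002 / 180000 = 0.0222 s = 22.2333 ms
Processing delay = 4.0 ms
Total one-way latency = 26.2333 ms


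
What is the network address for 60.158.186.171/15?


IP:   00111100.10011110.10111010.10101011
Mask: 11111111.11111110.00000000.00000000
AND operation:
Net:  00111100.10011110.00000000.00000000
Network: 60.158.0.0/15


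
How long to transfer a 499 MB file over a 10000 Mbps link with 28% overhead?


Effective throughput = 10000 * (1 - 28/100) = 7200 Mbps
File size in Mb = 499 * 8 = 3992 Mb
Time = 3992 / 7200
Time = 0.5544 seconds


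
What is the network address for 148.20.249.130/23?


IP:   10010100.00010100.11111001.10000010
Mask: 11111111.11111111.11111110.00000000
AND operation:
Net:  10010100.00010100.11111000.00000000
Network: 148.20.248.0/23


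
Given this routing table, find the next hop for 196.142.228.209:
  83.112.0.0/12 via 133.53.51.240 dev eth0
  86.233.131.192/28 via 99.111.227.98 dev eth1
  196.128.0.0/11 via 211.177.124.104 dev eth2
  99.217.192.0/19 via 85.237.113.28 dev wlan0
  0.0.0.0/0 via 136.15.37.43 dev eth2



Longest prefix match for 196.142.228.209:
  /12 83.112.0.0: no
  /28 86.233.131.192: no
  /11 196.128.0.0: MATCH
  /19 99.217.192.0: no
  /0 0.0.0.0: MATCH
Selected: next-hop 211.177.124.104 via eth2 (matched /11)


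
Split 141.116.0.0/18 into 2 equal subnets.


New prefix = 18 + 1 = 19
Each subnet has 8192 addresses
  141.116.0.0/19
  141.116.32.0/19
Subnets: 141.116.0.0/19, 141.116.32.0/19


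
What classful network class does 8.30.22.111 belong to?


First octet: 8
Binary: 00001000
0xxxxxxx -> Class A (1-126)
Class A, default mask 255.0.0.0 (/8)


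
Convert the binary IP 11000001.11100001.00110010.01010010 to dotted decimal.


11000001 = 193
11100001 = 225
00110010 = 50
01010010 = 82
IP: 193.225.50.82


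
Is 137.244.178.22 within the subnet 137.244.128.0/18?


Subnet network: 137.244.128.0
Test IP AND mask: 137.244.128.0
Yes, 137.244.178.22 is in 137.244.128.0/18


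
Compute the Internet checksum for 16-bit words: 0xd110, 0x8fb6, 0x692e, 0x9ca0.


Sum all words (with carry folding):
+ 0xd110 = 0xd110
+ 0x8fb6 = 0x60c7
+ 0x692e = 0xc9f5
+ 0x9ca0 = 0x6696
One's complement: ~0x6696
Checksum = 0x9969


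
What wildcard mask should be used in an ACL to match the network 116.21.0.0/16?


Subnet mask: 255.255.0.0
Wildcard = 255.255.255.255 - subnet mask
255 - 255 = 0
255 - 255 = 0
255 - 0 = 255
255 - 0 = 255
Wildcard: 0.0.255.255


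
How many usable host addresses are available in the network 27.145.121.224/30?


Host bits = 32 - 30 = 2
Total addresses = 2^2 = 4
Usable = total - 2 (network and broadcast)
Usable hosts: 2


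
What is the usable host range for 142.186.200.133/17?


Network: 142.186.128.0
Broadcast: 142.186.255.255
First usable = network + 1
Last usable = broadcast - 1
Range: 142.186.128.1 to 142.186.255.254


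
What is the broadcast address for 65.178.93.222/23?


Network: 65.178.92.0/23
Host bits = 9
Set all host bits to 1:
Broadcast: 65.178.93.255


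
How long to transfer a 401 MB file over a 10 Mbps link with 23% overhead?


Effective throughput = 10 * (1 - 23/100) = 7.7 Mbps
File size in Mb = 401 * 8 = 3208 Mb
Time = 3208 / 7.7
Time = 416.6234 seconds


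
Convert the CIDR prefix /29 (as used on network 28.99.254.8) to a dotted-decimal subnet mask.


/29 means 29 network bits, 3 host bits
Binary: 11111111111111111111111111111000
Mask: 255.255.255.248


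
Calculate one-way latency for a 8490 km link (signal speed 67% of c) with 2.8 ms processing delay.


Speed = 0.67 * 3e5 km/s = 201000 km/s
Propagation delay = 8490 / 201000 = 0.0422 s = 42.2388 ms
Processing delay = 2.8 ms
Total one-way latency = 45.0388 ms


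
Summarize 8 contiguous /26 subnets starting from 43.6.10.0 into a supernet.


Original prefix: /26
Number of subnets: 8 = 2^3
New prefix = 26 - 3 = 23
Supernet: 43.6.10.0/23


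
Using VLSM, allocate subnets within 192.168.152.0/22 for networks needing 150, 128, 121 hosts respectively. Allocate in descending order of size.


150 hosts -> /24 (254 usable): 192.168.152.0/24
128 hosts -> /24 (254 usable): 192.168.153.0/24
121 hosts -> /25 (126 usable): 192.168.154.0/25
Allocation: 192.168.152.0/24 (150 hosts, 254 usable); 192.168.153.0/24 (128 hosts, 254 usable); 192.168.154.0/25 (121 hosts, 126 usable)


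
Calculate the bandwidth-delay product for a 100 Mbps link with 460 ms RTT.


BDP = bandwidth * RTT
= 100 Mbps * 460 ms
= 100 * 1e6 * 460 / 1000 bits
= 46000000 bits
= 5750000 bytes
= 5615.2344 KB
BDP = 46000000 bits (5750000 bytes)


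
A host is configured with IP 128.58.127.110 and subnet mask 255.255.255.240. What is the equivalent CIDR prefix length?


Binary: 11111111.11111111.11111111.11110000
Count leading 1s
Prefix: /28


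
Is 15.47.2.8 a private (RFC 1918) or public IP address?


RFC 1918 private ranges:
  10.0.0.0/8 (10.0.0.0 - 10.255.255.255)
  172.16.0.0/12 (172.16.0.0 - 172.31.255.255)
  192.168.0.0/16 (192.168.0.0 - 192.168.255.255)
Public (not in any RFC 1918 range)


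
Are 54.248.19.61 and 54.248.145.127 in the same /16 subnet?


Mask: 255.255.0.0
54.248.19.61 AND mask = 54.248.0.0
54.248.145.127 AND mask = 54.248.0.0
Yes, same subnet (54.248.0.0)


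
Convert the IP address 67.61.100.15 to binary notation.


67 = 01000011
61 = 00111101
100 = 01100100
15 = 00001111
Binary: 01000011.00111101.01100100.00001111


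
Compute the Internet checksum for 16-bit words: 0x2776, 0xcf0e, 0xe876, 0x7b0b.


Sum all words (with carry folding):
+ 0x2776 = 0x2776
+ 0xcf0e = 0xf684
+ 0xe876 = 0xdefb
+ 0x7b0b = 0x5a07
One's complement: ~0x5a07
Checksum = 0xa5f8


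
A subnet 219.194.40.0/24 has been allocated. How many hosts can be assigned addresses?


Host bits = 32 - 24 = 8
Total addresses = 2^8 = 256
Usable = total - 2 (network and broadcast)
Usable hosts: 254


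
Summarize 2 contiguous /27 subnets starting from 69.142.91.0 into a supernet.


Original prefix: /27
Number of subnets: 2 = 2^1
New prefix = 27 - 1 = 26
Supernet: 69.142.91.0/26


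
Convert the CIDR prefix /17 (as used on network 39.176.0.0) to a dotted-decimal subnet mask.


/17 means 17 network bits, 15 host bits
Binary: 11111111111111111000000000000000
Mask: 255.255.128.0


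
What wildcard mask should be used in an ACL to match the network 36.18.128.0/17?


Subnet mask: 255.255.128.0
Wildcard = 255.255.255.255 - subnet mask
255 - 255 = 0
255 - 255 = 0
255 - 128 = 127
255 - 0 = 255
Wildcard: 0.0.127.255


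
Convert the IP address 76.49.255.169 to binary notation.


76 = 01001100
49 = 00110001
255 = 11111111
169 = 10101001
Binary: 01001100.00110001.11111111.10101001


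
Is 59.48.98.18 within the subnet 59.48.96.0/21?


Subnet network: 59.48.96.0
Test IP AND mask: 59.48.96.0
Yes, 59.48.98.18 is in 59.48.96.0/21


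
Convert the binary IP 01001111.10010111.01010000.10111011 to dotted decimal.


01001111 = 79
10010111 = 151
01010000 = 80
10111011 = 187
IP: 79.151.80.187


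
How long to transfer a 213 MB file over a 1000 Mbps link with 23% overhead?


Effective throughput = 1000 * (1 - 23/100) = 770 Mbps
File size in Mb = 213 * 8 = 1704 Mb
Time = 1704 / 770
Time = 2.213 seconds


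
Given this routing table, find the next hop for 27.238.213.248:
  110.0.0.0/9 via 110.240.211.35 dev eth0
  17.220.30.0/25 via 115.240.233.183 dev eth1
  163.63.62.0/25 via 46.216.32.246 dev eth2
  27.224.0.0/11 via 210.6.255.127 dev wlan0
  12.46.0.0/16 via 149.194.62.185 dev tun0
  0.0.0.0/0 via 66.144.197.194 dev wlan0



Longest prefix match for 27.238.213.248:
  /9 110.0.0.0: no
  /25 17.220.30.0: no
  /25 163.63.62.0: no
  /11 27.224.0.0: MATCH
  /16 12.46.0.0: no
  /0 0.0.0.0: MATCH
Selected: next-hop 210.6.255.127 via wlan0 (matched /11)


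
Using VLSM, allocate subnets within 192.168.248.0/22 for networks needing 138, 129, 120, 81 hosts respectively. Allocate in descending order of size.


138 hosts -> /24 (254 usable): 192.168.248.0/24
129 hosts -> /24 (254 usable): 192.168.249.0/24
120 hosts -> /25 (126 usable): 192.168.250.0/25
81 hosts -> /25 (126 usable): 192.168.250.128/25
Allocation: 192.168.248.0/24 (138 hosts, 254 usable); 192.168.249.0/24 (129 hosts, 254 usable); 192.168.250.0/25 (120 hosts, 126 usable); 192.168.250.128/25 (81 hosts, 126 usable)


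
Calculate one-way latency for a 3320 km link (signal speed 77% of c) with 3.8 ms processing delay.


Speed = 0.77 * 3e5 km/s = 231000 km/s
Propagation delay = 3320 / 231000 = 0.0144 s = 14.3723 ms
Processing delay = 3.8 ms
Total one-way latency = 18.1723 ms


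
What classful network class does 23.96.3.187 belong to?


First octet: 23
Binary: 00010111
0xxxxxxx -> Class A (1-126)
Class A, default mask 255.0.0.0 (/8)


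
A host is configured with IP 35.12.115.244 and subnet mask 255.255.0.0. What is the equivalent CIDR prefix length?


Binary: 11111111.11111111.00000000.00000000
Count leading 1s
Prefix: /16


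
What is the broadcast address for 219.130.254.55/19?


Network: 219.130.224.0/19
Host bits = 13
Set all host bits to 1:
Broadcast: 219.130.255.255


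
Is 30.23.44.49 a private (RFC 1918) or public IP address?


RFC 1918 private ranges:
  10.0.0.0/8 (10.0.0.0 - 10.255.255.255)
  172.16.0.0/12 (172.16.0.0 - 172.31.255.255)
  192.168.0.0/16 (192.168.0.0 - 192.168.255.255)
Public (not in any RFC 1918 range)


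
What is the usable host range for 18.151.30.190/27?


Network: 18.151.30.160
Broadcast: 18.151.30.191
First usable = network + 1
Last usable = broadcast - 1
Range: 18.151.30.161 to 18.151.30.190


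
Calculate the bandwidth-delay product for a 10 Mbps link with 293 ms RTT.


BDP = bandwidth * RTT
= 10 Mbps * 293 ms
= 10 * 1e6 * 293 / 1000 bits
= 2930000 bits
= 366250 bytes
= 357.666 KB
BDP = 2930000 bits (366250 bytes)


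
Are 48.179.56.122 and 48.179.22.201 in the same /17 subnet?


Mask: 255.255.128.0
48.179.56.122 AND mask = 48.179.0.0
48.179.22.201 AND mask = 48.179.0.0
Yes, same subnet (48.179.0.0)


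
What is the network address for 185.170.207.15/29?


IP:   10111001.10101010.11001111.00001111
Mask: 11111111.11111111.11111111.11111000
AND operation:
Net:  10111001.10101010.11001111.00001000
Network: 185.170.207.8/29


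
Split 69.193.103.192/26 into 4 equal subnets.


New prefix = 26 + 2 = 28
Each subnet has 16 addresses
  69.193.103.192/28
  69.193.103.208/28
  69.193.103.224/28
  69.193.103.240/28
Subnets: 69.193.103.192/28, 69.193.103.208/28, 69.193.103.224/28, 69.193.103.240/28


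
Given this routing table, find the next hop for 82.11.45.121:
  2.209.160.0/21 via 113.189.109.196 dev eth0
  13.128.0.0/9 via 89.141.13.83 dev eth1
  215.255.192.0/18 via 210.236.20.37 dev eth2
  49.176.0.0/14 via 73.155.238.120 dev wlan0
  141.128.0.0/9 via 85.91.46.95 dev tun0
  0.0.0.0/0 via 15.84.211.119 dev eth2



Longest prefix match for 82.11.45.121:
  /21 2.209.160.0: no
  /9 13.128.0.0: no
  /18 215.255.192.0: no
  /14 49.176.0.0: no
  /9 141.128.0.0: no
  /0 0.0.0.0: MATCH
Selected: next-hop 15.84.211.119 via eth2 (matched /0)


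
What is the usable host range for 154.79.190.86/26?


Network: 154.79.190.64
Broadcast: 154.79.190.127
First usable = network + 1
Last usable = broadcast - 1
Range: 154.79.190.65 to 154.79.190.126


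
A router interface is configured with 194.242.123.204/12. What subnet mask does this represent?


/12 means 12 network bits, 20 host bits
Binary: 11111111111100000000000000000000
Mask: 255.240.0.0


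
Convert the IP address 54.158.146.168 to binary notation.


54 = 00110110
158 = 10011110
146 = 10010010
168 = 10101000
Binary: 00110110.10011110.10010010.10101000


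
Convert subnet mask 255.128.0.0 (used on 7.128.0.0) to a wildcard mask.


Subnet mask: 255.128.0.0
Wildcard = 255.255.255.255 - subnet mask
255 - 255 = 0
255 - 128 = 127
255 - 0 = 255
255 - 0 = 255
Wildcard: 0.127.255.255


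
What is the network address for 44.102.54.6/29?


IP:   00101100.01100110.00110110.00000110
Mask: 11111111.11111111.11111111.11111000
AND operation:
Net:  00101100.01100110.00110110.00000000
Network: 44.102.54.0/29


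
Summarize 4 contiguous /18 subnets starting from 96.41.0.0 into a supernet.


Original prefix: /18
Number of subnets: 4 = 2^2
New prefix = 18 - 2 = 16
Supernet: 96.41.0.0/16


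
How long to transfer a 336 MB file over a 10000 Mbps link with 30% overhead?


Effective throughput = 10000 * (1 - 30/100) = 7000 Mbps
File size in Mb = 336 * 8 = 2688 Mb
Time = 2688 / 7000
Time = 0.384 seconds


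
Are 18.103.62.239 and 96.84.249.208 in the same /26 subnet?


Mask: 255.255.255.192
18.103.62.239 AND mask = 18.103.62.192
96.84.249.208 AND mask = 96.84.249.192
No, different subnets (18.103.62.192 vs 96.84.249.192)


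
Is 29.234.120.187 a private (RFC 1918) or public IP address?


RFC 1918 private ranges:
  10.0.0.0/8 (10.0.0.0 - 10.255.255.255)
  172.16.0.0/12 (172.16.0.0 - 172.31.255.255)
  192.168.0.0/16 (192.168.0.0 - 192.168.255.255)
Public (not in any RFC 1918 range)


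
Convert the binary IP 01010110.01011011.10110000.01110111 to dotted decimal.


01010110 = 86
01011011 = 91
10110000 = 176
01110111 = 119
IP: 86.91.176.119


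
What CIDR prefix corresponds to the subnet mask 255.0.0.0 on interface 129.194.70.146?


Binary: 11111111.00000000.00000000.00000000
Count leading 1s
Prefix: /8


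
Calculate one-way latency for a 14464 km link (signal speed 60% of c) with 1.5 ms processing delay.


Speed = 0.6 * 3e5 km/s = 180000 km/s
Propagation delay = 14464 / 180000 = 0.0804 s = 80.3556 ms
Processing delay = 1.5 ms
Total one-way latency = 81.8556 ms


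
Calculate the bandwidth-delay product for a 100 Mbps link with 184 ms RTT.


BDP = bandwidth * RTT
= 100 Mbps * 184 ms
= 100 * 1e6 * 184 / 1000 bits
= 18400000 bits
= 2300000 bytes
= 2246.0938 KB
BDP = 18400000 bits (2300000 bytes)


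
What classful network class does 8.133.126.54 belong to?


First octet: 8
Binary: 00001000
0xxxxxxx -> Class A (1-126)
Class A, default mask 255.0.0.0 (/8)


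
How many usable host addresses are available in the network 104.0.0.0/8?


Host bits = 32 - 8 = 24
Total addresses = 2^24 = 16777216
Usable = total - 2 (network and broadcast)
Usable hosts: 16777214


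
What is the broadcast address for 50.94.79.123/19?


Network: 50.94.64.0/19
Host bits = 13
Set all host bits to 1:
Broadcast: 50.94.95.255


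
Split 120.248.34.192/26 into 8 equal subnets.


New prefix = 26 + 3 = 29
Each subnet has 8 addresses
  120.248.34.192/29
  120.248.34.200/29
  120.248.34.208/29
  120.248.34.216/29
  120.248.34.224/29
  120.248.34.232/29
  120.248.34.240/29
  120.248.34.248/29
Subnets: 120.248.34.192/29, 120.248.34.200/29, 120.248.34.208/29, 120.248.34.216/29, 120.248.34.224/29, 120.248.34.232/29, 120.248.34.240/29, 120.248.34.248/29


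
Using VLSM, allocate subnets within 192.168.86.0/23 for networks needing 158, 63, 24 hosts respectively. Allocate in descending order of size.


158 hosts -> /24 (254 usable): 192.168.86.0/24
63 hosts -> /25 (126 usable): 192.168.87.0/25
24 hosts -> /27 (30 usable): 192.168.87.128/27
Allocation: 192.168.86.0/24 (158 hosts, 254 usable); 192.168.87.0/25 (63 hosts, 126 usable); 192.168.87.128/27 (24 hosts, 30 usable)


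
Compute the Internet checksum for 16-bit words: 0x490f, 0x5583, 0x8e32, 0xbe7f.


Sum all words (with carry folding):
+ 0x490f = 0x490f
+ 0x5583 = 0x9e92
+ 0x8e32 = 0x2cc5
+ 0xbe7f = 0xeb44
One's complement: ~0xeb44
Checksum = 0x14bb


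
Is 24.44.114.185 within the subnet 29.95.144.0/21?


Subnet network: 29.95.144.0
Test IP AND mask: 24.44.112.0
No, 24.44.114.185 is not in 29.95.144.0/21


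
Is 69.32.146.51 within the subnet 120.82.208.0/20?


Subnet network: 120.82.208.0
Test IP AND mask: 69.32.144.0
No, 69.32.146.51 is not in 120.82.208.0/20


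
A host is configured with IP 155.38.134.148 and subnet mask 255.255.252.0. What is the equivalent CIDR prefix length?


Binary: 11111111.11111111.11111100.00000000
Count leading 1s
Prefix: /22


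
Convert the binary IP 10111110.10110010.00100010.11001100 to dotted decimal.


10111110 = 190
10110010 = 178
00100010 = 34
11001100 = 204
IP: 190.178.34.204


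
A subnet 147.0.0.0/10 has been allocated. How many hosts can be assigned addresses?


Host bits = 32 - 10 = 22
Total addresses = 2^22 = 4194304
Usable = total - 2 (network and broadcast)
Usable hosts: 4194302


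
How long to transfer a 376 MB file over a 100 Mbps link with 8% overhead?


Effective throughput = 100 * (1 - 8/100) = 92 Mbps
File size in Mb = 376 * 8 = 3008 Mb
Time = 3008 / 92
Time = 32.6957 seconds


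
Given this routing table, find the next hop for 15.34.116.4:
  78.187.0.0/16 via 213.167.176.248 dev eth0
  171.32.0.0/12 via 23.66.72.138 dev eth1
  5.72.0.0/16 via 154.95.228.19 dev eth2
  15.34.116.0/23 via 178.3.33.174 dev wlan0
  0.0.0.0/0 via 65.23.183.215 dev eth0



Longest prefix match for 15.34.116.4:
  /16 78.187.0.0: no
  /12 171.32.0.0: no
  /16 5.72.0.0: no
  /23 15.34.116.0: MATCH
  /0 0.0.0.0: MATCH
Selected: next-hop 178.3.33.174 via wlan0 (matched /23)


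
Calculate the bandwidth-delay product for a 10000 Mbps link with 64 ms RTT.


BDP = bandwidth * RTT
= 10000 Mbps * 64 ms
= 10000 * 1e6 * 64 / 1000 bits
= 640000000 bits
= 80000000 bytes
= 78125 KB
BDP = 640000000 bits (80000000 bytes)


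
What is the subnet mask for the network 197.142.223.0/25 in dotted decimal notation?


/25 means 25 network bits, 7 host bits
Binary: 11111111111111111111111110000000
Mask: 255.255.255.128


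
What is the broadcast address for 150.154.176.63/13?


Network: 150.152.0.0/13
Host bits = 19
Set all host bits to 1:
Broadcast: 150.159.255.255


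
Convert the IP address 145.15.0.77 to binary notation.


145 = 10010001
15 = 00001111
0 = 00000000
77 = 01001101
Binary: 10010001.00001111.00000000.01001101


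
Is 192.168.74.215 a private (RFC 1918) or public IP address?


RFC 1918 private ranges:
  10.0.0.0/8 (10.0.0.0 - 10.255.255.255)
  172.16.0.0/12 (172.16.0.0 - 172.31.255.255)
  192.168.0.0/16 (192.168.0.0 - 192.168.255.255)
Private (in 192.168.0.0/16)


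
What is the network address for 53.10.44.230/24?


IP:   00110101.00001010.00101100.11100110
Mask: 11111111.11111111.11111111.00000000
AND operation:
Net:  00110101.00001010.00101100.00000000
Network: 53.10.44.0/24


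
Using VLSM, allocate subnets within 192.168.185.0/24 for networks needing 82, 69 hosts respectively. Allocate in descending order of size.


82 hosts -> /25 (126 usable): 192.168.185.0/25
69 hosts -> /25 (126 usable): 192.168.185.128/25
Allocation: 192.168.185.0/25 (82 hosts, 126 usable); 192.168.185.128/25 (69 hosts, 126 usable)


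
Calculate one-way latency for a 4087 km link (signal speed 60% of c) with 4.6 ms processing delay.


Speed = 0.6 * 3e5 km/s = 180000 km/s
Propagation delay = 4087 / 180000 = 0.0227 s = 22.7056 ms
Processing delay = 4.6 ms
Total one-way latency = 27.3056 ms


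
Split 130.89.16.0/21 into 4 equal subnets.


New prefix = 21 + 2 = 23
Each subnet has 512 addresses
  130.89.16.0/23
  130.89.18.0/23
  130.89.20.0/23
  130.89.22.0/23
Subnets: 130.89.16.0/23, 130.89.18.0/23, 130.89.20.0/23, 130.89.22.0/23


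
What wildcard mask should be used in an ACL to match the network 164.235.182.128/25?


Subnet mask: 255.255.255.128
Wildcard = 255.255.255.255 - subnet mask
255 - 255 = 0
255 - 255 = 0
255 - 255 = 0
255 - 128 = 127
Wildcard: 0.0.0.127


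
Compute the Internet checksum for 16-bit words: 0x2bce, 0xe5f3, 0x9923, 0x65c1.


Sum all words (with carry folding):
+ 0x2bce = 0x2bce
+ 0xe5f3 = 0x11c2
+ 0x9923 = 0xaae5
+ 0x65c1 = 0x10a7
One's complement: ~0x10a7
Checksum = 0xef58


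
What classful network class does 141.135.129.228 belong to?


First octet: 141
Binary: 10001101
10xxxxxx -> Class B (128-191)
Class B, default mask 255.255.0.0 (/16)


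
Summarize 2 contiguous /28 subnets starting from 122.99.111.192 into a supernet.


Original prefix: /28
Number of subnets: 2 = 2^1
New prefix = 28 - 1 = 27
Supernet: 122.99.111.192/27


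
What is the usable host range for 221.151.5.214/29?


Network: 221.151.5.208
Broadcast: 221.151.5.215
First usable = network + 1
Last usable = broadcast - 1
Range: 221.151.5.209 to 221.151.5.214


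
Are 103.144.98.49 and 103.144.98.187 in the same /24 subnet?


Mask: 255.255.255.0
103.144.98.49 AND mask = 103.144.98.0
103.144.98.187 AND mask = 103.144.98.0
Yes, same subnet (103.144.98.0)


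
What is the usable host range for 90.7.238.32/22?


Network: 90.7.236.0
Broadcast: 90.7.239.255
First usable = network + 1
Last usable = broadcast - 1
Range: 90.7.236.1 to 90.7.239.254


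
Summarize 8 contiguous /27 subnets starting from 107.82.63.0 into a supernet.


Original prefix: /27
Number of subnets: 8 = 2^3
New prefix = 27 - 3 = 24
Supernet: 107.82.63.0/24


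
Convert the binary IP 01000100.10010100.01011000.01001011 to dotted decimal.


01000100 = 68
10010100 = 148
01011000 = 88
01001011 = 75
IP: 68.148.88.75


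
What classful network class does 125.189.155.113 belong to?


First octet: 125
Binary: 01111101
0xxxxxxx -> Class A (1-126)
Class A, default mask 255.0.0.0 (/8)


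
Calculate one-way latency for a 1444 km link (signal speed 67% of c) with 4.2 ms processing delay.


Speed = 0.67 * 3e5 km/s = 201000 km/s
Propagation delay = 1444 / 201000 = 0.0072 s = 7.1841 ms
Processing delay = 4.2 ms
Total one-way latency = 11.3841 ms


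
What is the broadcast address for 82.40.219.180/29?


Network: 82.40.219.176/29
Host bits = 3
Set all host bits to 1:
Broadcast: 82.40.219.183


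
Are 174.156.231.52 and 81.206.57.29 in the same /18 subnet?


Mask: 255.255.192.0
174.156.231.52 AND mask = 174.156.192.0
81.206.57.29 AND mask = 81.206.0.0
No, different subnets (174.156.192.0 vs 81.206.0.0)


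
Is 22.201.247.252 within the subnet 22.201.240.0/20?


Subnet network: 22.201.240.0
Test IP AND mask: 22.201.240.0
Yes, 22.201.247.252 is in 22.201.240.0/20


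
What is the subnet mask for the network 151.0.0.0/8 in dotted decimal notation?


/8 means 8 network bits, 24 host bits
Binary: 11111111000000000000000000000000
Mask: 255.0.0.0


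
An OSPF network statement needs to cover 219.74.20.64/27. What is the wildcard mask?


Subnet mask: 255.255.255.224
Wildcard = 255.255.255.255 - subnet mask
255 - 255 = 0
255 - 255 = 0
255 - 255 = 0
255 - 224 = 31
Wildcard: 0.0.0.31


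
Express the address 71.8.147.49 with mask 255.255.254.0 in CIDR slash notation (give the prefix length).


Binary: 11111111.11111111.11111110.00000000
Count leading 1s
Prefix: /23


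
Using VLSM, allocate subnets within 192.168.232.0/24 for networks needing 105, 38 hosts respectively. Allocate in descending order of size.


105 hosts -> /25 (126 usable): 192.168.232.0/25
38 hosts -> /26 (62 usable): 192.168.232.128/26
Allocation: 192.168.232.0/25 (105 hosts, 126 usable); 192.168.232.128/26 (38 hosts, 62 usable)


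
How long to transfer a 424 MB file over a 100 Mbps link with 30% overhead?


Effective throughput = 100 * (1 - 30/100) = 70 Mbps
File size in Mb = 424 * 8 = 3392 Mb
Time = 3392 / 70
Time = 48.4571 seconds


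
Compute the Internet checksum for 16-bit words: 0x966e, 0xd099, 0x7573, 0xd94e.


Sum all words (with carry folding):
+ 0x966e = 0x966e
+ 0xd099 = 0x6708
+ 0x7573 = 0xdc7b
+ 0xd94e = 0xb5ca
One's complement: ~0xb5ca
Checksum = 0x4a35


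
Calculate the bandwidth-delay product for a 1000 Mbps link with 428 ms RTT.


BDP = bandwidth * RTT
= 1000 Mbps * 428 ms
= 1000 * 1e6 * 428 / 1000 bits
= 428000000 bits
= 53500000 bytes
= 52246.0938 KB
BDP = 428000000 bits (53500000 bytes)


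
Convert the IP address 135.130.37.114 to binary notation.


135 = 10000111
130 = 10000010
37 = 00100101
114 = 01110010
Binary: 10000111.10000010.00100101.01110010


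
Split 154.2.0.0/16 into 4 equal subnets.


New prefix = 16 + 2 = 18
Each subnet has 16384 addresses
  154.2.0.0/18
  154.2.64.0/18
  154.2.128.0/18
  154.2.192.0/18
Subnets: 154.2.0.0/18, 154.2.64.0/18, 154.2.128.0/18, 154.2.192.0/18


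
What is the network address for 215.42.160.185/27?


IP:   11010111.00101010.10100000.10111001
Mask: 11111111.11111111.11111111.11100000
AND operation:
Net:  11010111.00101010.10100000.10100000
Network: 215.42.160.160/27


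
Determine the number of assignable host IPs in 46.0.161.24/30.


Host bits = 32 - 30 = 2
Total addresses = 2^2 = 4
Usable = total - 2 (network and broadcast)
Usable hosts: 2


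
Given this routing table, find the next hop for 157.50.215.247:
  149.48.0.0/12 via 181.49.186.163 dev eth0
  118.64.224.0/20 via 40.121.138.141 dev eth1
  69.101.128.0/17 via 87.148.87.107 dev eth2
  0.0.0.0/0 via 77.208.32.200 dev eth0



Longest prefix match for 157.50.215.247:
  /12 149.48.0.0: no
  /20 118.64.224.0: no
  /17 69.101.128.0: no
  /0 0.0.0.0: MATCH
Selected: next-hop 77.208.32.200 via eth0 (matched /0)


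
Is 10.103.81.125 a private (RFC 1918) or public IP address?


RFC 1918 private ranges:
  10.0.0.0/8 (10.0.0.0 - 10.255.255.255)
  172.16.0.0/12 (172.16.0.0 - 172.31.255.255)
  192.168.0.0/16 (192.168.0.0 - 192.168.255.255)
Private (in 10.0.0.0/8)


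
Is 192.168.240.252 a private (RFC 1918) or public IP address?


RFC 1918 private ranges:
  10.0.0.0/8 (10.0.0.0 - 10.255.255.255)
  172.16.0.0/12 (172.16.0.0 - 172.31.255.255)
  192.168.0.0/16 (192.168.0.0 - 192.168.255.255)
Private (in 192.168.0.0/16)


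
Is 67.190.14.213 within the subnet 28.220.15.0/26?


Subnet network: 28.220.15.0
Test IP AND mask: 67.190.14.192
No, 67.190.14.213 is not in 28.220.15.0/26


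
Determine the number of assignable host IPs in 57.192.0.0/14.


Host bits = 32 - 14 = 18
Total addresses = 2^18 = 262144
Usable = total - 2 (network and broadcast)
Usable hosts: 262142


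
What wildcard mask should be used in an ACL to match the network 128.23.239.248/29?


Subnet mask: 255.255.255.248
Wildcard = 255.255.255.255 - subnet mask
255 - 255 = 0
255 - 255 = 0
255 - 255 = 0
255 - 248 = 7
Wildcard: 0.0.0.7


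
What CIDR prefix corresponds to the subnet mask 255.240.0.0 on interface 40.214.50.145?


Binary: 11111111.11110000.00000000.00000000
Count leading 1s
Prefix: /12


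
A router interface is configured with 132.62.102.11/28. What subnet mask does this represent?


/28 means 28 network bits, 4 host bits
Binary: 11111111111111111111111111110000
Mask: 255.255.255.240


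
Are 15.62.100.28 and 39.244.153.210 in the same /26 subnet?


Mask: 255.255.255.192
15.62.100.28 AND mask = 15.62.100.0
39.244.153.210 AND mask = 39.244.153.192
No, different subnets (15.62.100.0 vs 39.244.153.192)


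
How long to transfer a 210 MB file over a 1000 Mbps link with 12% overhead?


Effective throughput = 1000 * (1 - 12/100) = 880 Mbps
File size in Mb = 210 * 8 = 1680 Mb
Time = 1680 / 880
Time = 1.9091 seconds


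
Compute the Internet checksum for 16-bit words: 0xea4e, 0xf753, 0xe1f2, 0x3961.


Sum all words (with carry folding):
+ 0xea4e = 0xea4e
+ 0xf753 = 0xe1a2
+ 0xe1f2 = 0xc395
+ 0x3961 = 0xfcf6
One's complement: ~0xfcf6
Checksum = 0x0309


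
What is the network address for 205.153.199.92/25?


IP:   11001101.10011001.11000111.01011100
Mask: 11111111.11111111.11111111.10000000
AND operation:
Net:  11001101.10011001.11000111.00000000
Network: 205.153.199.0/25


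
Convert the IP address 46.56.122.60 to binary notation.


46 = 00101110
56 = 00111000
122 = 01111010
60 = 00111100
Binary: 00101110.00111000.01111010.00111100


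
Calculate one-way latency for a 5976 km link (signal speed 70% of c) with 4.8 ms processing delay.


Speed = 0.7 * 3e5 km/s = 210000 km/s
Propagation delay = 5976 / 210000 = 0.0285 s = 28.4571 ms
Processing delay = 4.8 ms
Total one-way latency = 33.2571 ms


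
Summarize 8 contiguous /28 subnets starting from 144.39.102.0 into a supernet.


Original prefix: /28
Number of subnets: 8 = 2^3
New prefix = 28 - 3 = 25
Supernet: 144.39.102.0/25


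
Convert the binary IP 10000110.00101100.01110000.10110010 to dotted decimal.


10000110 = 134
00101100 = 44
01110000 = 112
10110010 = 178
IP: 134.44.112.178


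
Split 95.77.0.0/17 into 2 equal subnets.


New prefix = 17 + 1 = 18
Each subnet has 16384 addresses
  95.77.0.0/18
  95.77.64.0/18
Subnets: 95.77.0.0/18, 95.77.64.0/18


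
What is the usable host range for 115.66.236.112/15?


Network: 115.66.0.0
Broadcast: 115.67.255.255
First usable = network + 1
Last usable = broadcast - 1
Range: 115.66.0.1 to 115.67.255.254


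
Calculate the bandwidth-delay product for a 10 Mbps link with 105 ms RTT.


BDP = bandwidth * RTT
= 10 Mbps * 105 ms
= 10 * 1e6 * 105 / 1000 bits
= 1050000 bits
= 131250 bytes
= 128.1738 KB
BDP = 1050000 bits (131250 bytes)


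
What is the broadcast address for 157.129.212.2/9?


Network: 157.128.0.0/9
Host bits = 23
Set all host bits to 1:
Broadcast: 157.255.255.255


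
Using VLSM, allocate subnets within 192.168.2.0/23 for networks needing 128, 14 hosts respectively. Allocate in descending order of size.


128 hosts -> /24 (254 usable): 192.168.2.0/24
14 hosts -> /28 (14 usable): 192.168.3.0/28
Allocation: 192.168.2.0/24 (128 hosts, 254 usable); 192.168.3.0/28 (14 hosts, 14 usable)


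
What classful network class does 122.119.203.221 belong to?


First octet: 122
Binary: 01111010
0xxxxxxx -> Class A (1-126)
Class A, default mask 255.0.0.0 (/8)


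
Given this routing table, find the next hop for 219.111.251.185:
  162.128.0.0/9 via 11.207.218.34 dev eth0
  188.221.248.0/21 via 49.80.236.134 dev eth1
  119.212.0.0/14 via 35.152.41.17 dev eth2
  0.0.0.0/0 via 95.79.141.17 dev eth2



Longest prefix match for 219.111.251.185:
  /9 162.128.0.0: no
  /21 188.221.248.0: no
  /14 119.212.0.0: no
  /0 0.0.0.0: MATCH
Selected: next-hop 95.79.141.17 via eth2 (matched /0)


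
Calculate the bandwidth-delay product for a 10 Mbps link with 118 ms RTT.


BDP = bandwidth * RTT
= 10 Mbps * 118 ms
= 10 * 1e6 * 118 / 1000 bits
= 1180000 bits
= 147500 bytes
= 144.043 KB
BDP = 1180000 bits (147500 bytes)


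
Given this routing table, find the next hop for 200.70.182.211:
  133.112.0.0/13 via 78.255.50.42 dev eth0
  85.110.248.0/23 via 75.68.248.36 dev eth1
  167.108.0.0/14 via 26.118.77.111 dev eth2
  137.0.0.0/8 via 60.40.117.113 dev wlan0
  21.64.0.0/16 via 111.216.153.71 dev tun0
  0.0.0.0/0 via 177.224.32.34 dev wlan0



Longest prefix match for 200.70.182.211:
  /13 133.112.0.0: no
  /23 85.110.248.0: no
  /14 167.108.0.0: no
  /8 137.0.0.0: no
  /16 21.64.0.0: no
  /0 0.0.0.0: MATCH
Selected: next-hop 177.224.32.34 via wlan0 (matched /0)


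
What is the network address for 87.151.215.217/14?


IP:   01010111.10010111.11010111.11011001
Mask: 11111111.11111100.00000000.00000000
AND operation:
Net:  01010111.10010100.00000000.00000000
Network: 87.148.0.0/14


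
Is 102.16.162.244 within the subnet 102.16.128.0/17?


Subnet network: 102.16.128.0
Test IP AND mask: 102.16.128.0
Yes, 102.16.162.244 is in 102.16.128.0/17


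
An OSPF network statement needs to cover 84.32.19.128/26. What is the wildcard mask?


Subnet mask: 255.255.255.192
Wildcard = 255.255.255.255 - subnet mask
255 - 255 = 0
255 - 255 = 0
255 - 255 = 0
255 - 192 = 63
Wildcard: 0.0.0.63
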